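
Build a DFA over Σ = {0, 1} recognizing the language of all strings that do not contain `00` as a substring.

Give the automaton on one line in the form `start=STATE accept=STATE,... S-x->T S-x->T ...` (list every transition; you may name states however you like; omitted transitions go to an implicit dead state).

start=q0 accept=q0,q1 q0-0->q1 q0-1->q0 q1-0->q2 q1-1->q0 q2-0->q2 q2-1->q2

Track partial matches of the forbidden pattern `00`. State q2 is a dead state reached once `00` has occurred; every other state accepts. q0 means no part of `00` is currently matched.
        0   1  
>* q0   q1  q0 
 * q1   q2  q0 
   q2   q2  q2 
(> = start, * = accepting)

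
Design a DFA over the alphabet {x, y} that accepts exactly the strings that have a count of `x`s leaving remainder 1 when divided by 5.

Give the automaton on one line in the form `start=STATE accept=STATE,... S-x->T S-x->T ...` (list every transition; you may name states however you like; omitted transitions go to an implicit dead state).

start=s0 accept=s1 s0-x->s1 s0-y->s0 s1-x->s2 s1-y->s1 s2-x->s3 s2-y->s2 s3-x->s4 s3-y->s3 s4-x->s0 s4-y->s4

The only thing that matters is how many `x`s have appeared, reduced mod 5. Use one state per residue: s0 for 0, …, s4 for 4. Reading `x` moves to the next residue; anything else stays put. s1 is accepting.
        x   y  
>  s0   s1  s0 
 * s1   s2  s1 
   s2   s3  s2 
   s3   s4  s3 
   s4   s0  s4 
(> = start, * = accepting)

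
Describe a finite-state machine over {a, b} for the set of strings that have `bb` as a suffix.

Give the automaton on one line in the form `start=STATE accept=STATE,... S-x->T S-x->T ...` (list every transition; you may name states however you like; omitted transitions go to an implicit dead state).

start=q0 accept=q2 q0-a->q0 q0-b->q1 q1-a->q0 q1-b->q2 q2-a->q0 q2-b->q2

Let each state record the length of the longest suffix of the input read so far that is also a prefix of `bb`. q1 means the last symbol is `b`; q2 means the last 2 symbols are `bb`. Accept only at q2, where the string currently ends in `bb`.
A 3-state machine:
        a   b  
>  q0   q0  q1 
   q1   q0  q2 
 * q2   q0  q2 
(> = start, * = accepting)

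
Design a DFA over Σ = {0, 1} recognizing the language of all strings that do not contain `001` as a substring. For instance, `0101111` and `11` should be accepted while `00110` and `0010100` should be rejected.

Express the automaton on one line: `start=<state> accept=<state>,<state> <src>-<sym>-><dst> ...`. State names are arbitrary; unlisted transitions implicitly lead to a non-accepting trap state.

start=q0 accept=q0,q1,q2 q0-0->q1 q0-1->q0 q1-0->q2 q1-1->q0 q2-0->q2 q2-1->q3 q3-0->q3 q3-1->q3

This is the complement of 'contains `001`'. Use the same substring-matching states — q0 through q3 holding how much of `001` has just been matched — but flip the accepting set: everything except the trap q3 accepts.
        0   1  
>* q0   q1  q0 
 * q1   q2  q0 
 * q2   q2  q3 
   q3   q3  q3 
(> = start, * = accepting)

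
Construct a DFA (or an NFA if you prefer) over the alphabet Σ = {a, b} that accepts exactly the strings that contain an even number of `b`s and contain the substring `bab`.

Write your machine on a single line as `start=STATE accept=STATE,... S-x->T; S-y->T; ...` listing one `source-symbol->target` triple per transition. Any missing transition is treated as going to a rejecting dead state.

start=q0; accept=q5; q0-a->q0; q0-b->q1; q1-a->q2; q1-b->q3; q2-a->q4; q2-b->q5; q3-a->q6; q3-b->q1; q4-a->q4; q4-b->q3; q5-a->q5; q5-b->q7; q6-a->q0; q6-b->q7; q7-a->q7; q7-b->q5

Run two small machines in parallel and take their product. One (2 states) tracks the count of `b`s modulo 2; the other (4 states) tracks whether and how much of `bab` has been seen. Each combined state is a pair, one component from each; accept when both components accept.
8 states suffice.
        a   b  
>  q0   q0  q1 
   q1   q2  q3 
   q2   q4  q5 
   q3   q6  q1 
   q4   q4  q3 
 * q5   q5  q7 
   q6   q0  q7 
   q7   q7  q5 
(> = start, * = accepting)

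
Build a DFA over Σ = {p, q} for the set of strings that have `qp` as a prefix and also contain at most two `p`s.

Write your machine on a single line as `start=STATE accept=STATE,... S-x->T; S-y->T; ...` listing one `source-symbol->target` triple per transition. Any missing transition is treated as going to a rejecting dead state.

Build one automaton per condition and run them in lockstep. One (4 states) tracks whether the input so far still matches the prefix `qp`; the other (4 states) tracks the count of `p`s, saturating at 3. Each combined state is a pair, one component from each; accept when both components accept. Equivalent product states are then merged.
        p   q  
>  S0   S1  S2 
   S1   S1  S1 
   S2   S3  S1 
 * S3   S4  S3 
 * S4   S1  S4 
(> = start, * = accepting)

start=S0; accept=S3,S4; S0-p->S1; S0-q->S2; S1-p->S1; S1-q->S1; S2-p->S3; S2-q->S1; S3-p->S4; S3-q->S3; S4-p->S1; S4-q->S4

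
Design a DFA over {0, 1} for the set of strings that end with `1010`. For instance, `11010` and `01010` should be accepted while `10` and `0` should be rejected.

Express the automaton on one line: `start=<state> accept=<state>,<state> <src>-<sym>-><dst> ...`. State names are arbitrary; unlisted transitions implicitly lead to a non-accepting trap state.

start=q0 accept=q4 q0-0->q0 q0-1->q1 q1-0->q2 q1-1->q1 q2-0->q0 q2-1->q3 q3-0->q4 q3-1->q1 q4-0->q0 q4-1->q3

Remember how much of `1010` the current input suffix matches. State q0 means no match yet; q1 means the last symbol is `1`; q2 means the last 2 symbols are `10`; q3 means the last 3 symbols are `101`; q4 means the last 4 symbols are `1010`. Only q4 accepts. On a mismatch, fall back to the longest proper suffix that is still a prefix of `1010`.
5 states suffice.
        0   1  
>  q0   q0  q1 
   q1   q2  q1 
   q2   q0  q3 
   q3   q4  q1 
 * q4   q0  q3 
(> = start, * = accepting)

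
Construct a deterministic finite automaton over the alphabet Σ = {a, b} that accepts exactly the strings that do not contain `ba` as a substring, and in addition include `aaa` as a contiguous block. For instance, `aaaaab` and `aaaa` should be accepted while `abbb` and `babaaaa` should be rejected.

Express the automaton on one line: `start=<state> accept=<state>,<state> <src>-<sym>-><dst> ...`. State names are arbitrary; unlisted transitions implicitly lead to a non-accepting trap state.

Handle the two conditions separately and then intersect. The first has 3 states tracking partial matches of the forbidden pattern `ba`; the second has 4 states tracking whether and how much of `aaa` has been seen. A product state is a pair (one from each), accepting exactly when both do. After merging equivalent states the machine shrinks.
A 6-state machine:
        a   b  
>  s0   s1  s2 
   s1   s3  s2 
   s2   s2  s2 
   s3   s4  s2 
 * s4   s4  s5 
 * s5   s2  s5 
(> = start, * = accepting)

start=s0 accept=s4,s5 s0-a->s1 s0-b->s2 s1-a->s3 s1-b->s2 s2-a->s2 s2-b->s2 s3-a->s4 s3-b->s2 s4-a->s4 s4-b->s5 s5-a->s2 s5-b->s5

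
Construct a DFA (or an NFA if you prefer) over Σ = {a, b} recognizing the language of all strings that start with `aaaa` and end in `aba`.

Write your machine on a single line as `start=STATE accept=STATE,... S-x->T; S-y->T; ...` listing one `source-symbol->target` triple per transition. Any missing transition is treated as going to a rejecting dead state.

start=q0; accept=q10; q0-a->q1; q0-b->q2; q1-a->q3; q1-b->q4; q2-a->q5; q2-b->q2; q3-a->q6; q3-b->q4; q4-a->q7; q4-b->q2; q5-a->q5; q5-b->q4; q6-a->q8; q6-b->q4; q7-a->q5; q7-b->q4; q8-a->q8; q8-b->q9; q9-a->q10; q9-b->q11; q10-a->q8; q10-b->q9; q11-a->q8; q11-b->q11

Build one automaton per condition and run them in lockstep. The first has 6 states tracking whether the input so far still matches the prefix `aaaa`; the second has 4 states tracking how much of the suffix `aba` has currently been matched. A product state is a pair (one from each), accepting exactly when both do.
A 12-state machine:
          a    b  
>  q0     q1   q2 
   q1     q3   q4 
   q2     q5   q2 
   q3     q6   q4 
   q4     q7   q2 
   q5     q5   q4 
   q6     q8   q4 
   q7     q5   q4 
   q8     q8   q9 
   q9    q10  q11 
 * q10    q8   q9 
   q11    q8  q11 
(> = start, * = accepting)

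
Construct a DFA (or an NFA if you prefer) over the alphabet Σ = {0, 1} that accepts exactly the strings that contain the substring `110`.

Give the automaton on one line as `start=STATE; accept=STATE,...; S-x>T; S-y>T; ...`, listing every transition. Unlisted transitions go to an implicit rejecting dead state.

start=q0; accept=q3; q0-0>q0; q0-1>q1; q1-0>q0; q1-1>q2; q2-0>q3; q2-1>q2; q3-0>q3; q3-1>q3

Track how much of `110` has been matched so far: state q0 is no progress, q3 is the absorbing accept state reached once `110` has occurred. Intermediate states record partial matches; on a mismatch, fall back to the longest reusable overlap.
4 states suffice.
        0   1  
>  q0   q0  q1 
   q1   q0  q2 
   q2   q3  q2 
 * q3   q3  q3 
(> = start, * = accepting)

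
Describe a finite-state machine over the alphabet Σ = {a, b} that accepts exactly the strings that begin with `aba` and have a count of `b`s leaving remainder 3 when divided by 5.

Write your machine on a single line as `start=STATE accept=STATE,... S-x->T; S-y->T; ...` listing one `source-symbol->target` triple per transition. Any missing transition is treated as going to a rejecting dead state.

Run two small machines in parallel and take their product. The first has 5 states tracking whether the input so far still matches the prefix `aba`; the second has 5 states tracking the count of `b`s modulo 5. A product state is a pair (one from each), accepting exactly when both do. Equivalent product states are then merged.
With 9 states:
        a   b  
>  s0   s1  s2 
   s1   s2  s3 
   s2   s2  s2 
   s3   s4  s2 
   s4   s4  s5 
   s5   s5  s6 
 * s6   s6  s7 
   s7   s7  s8 
   s8   s8  s4 
(> = start, * = accepting)

start=s0; accept=s6; s0-a->s1; s0-b->s2; s1-a->s2; s1-b->s3; s2-a->s2; s2-b->s2; s3-a->s4; s3-b->s2; s4-a->s4; s4-b->s5; s5-a->s5; s5-b->s6; s6-a->s6; s6-b->s7; s7-a->s7; s7-b->s8; s8-a->s8; s8-b->s4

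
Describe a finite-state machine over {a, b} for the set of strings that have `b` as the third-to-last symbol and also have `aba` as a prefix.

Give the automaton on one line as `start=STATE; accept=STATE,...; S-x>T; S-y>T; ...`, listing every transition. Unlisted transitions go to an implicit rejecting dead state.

start=s0; accept=s16,s17,s21,s22; s0-a>s1; s0-b>s2; s1-a>s3; s1-b>s4; s2-a>s5; s2-b>s6; s3-a>s7; s3-b>s8; s4-a>s9; s4-b>s10; s5-a>s11; s5-b>s12; s6-a>s13; s6-b>s14; s7-a>s7; s7-b>s8; s8-a>s15; s8-b>s10; s9-a>s16; s9-b>s17; s10-a>s13; s10-b>s14; s11-a>s7; s11-b>s8; s12-a>s15; s12-b>s10; s13-a>s11; s13-b>s12; s14-a>s13; s14-b>s14; s15-a>s11; s15-b>s12; s16-a>s18; s16-b>s19; s17-a>s9; s17-b>s20; s18-a>s18; s18-b>s19; s19-a>s9; s19-b>s20; s20-a>s21; s20-b>s22; s21-a>s16; s21-b>s17; s22-a>s21; s22-b>s22

Handle the two conditions separately and then intersect. The first has 15 states tracking the last 3 symbols read; the second has 5 states tracking whether the input so far still matches the prefix `aba`. A product state is a pair (one from each), accepting exactly when both do.
With 23 states:
          a    b  
>  s0     s1   s2 
   s1     s3   s4 
   s2     s5   s6 
   s3     s7   s8 
   s4     s9  s10 
   s5    s11  s12 
   s6    s13  s14 
   s7     s7   s8 
   s8    s15  s10 
   s9    s16  s17 
   s10   s13  s14 
   s11    s7   s8 
   s12   s15  s10 
   s13   s11  s12 
   s14   s13  s14 
   s15   s11  s12 
 * s16   s18  s19 
 * s17    s9  s20 
   s18   s18  s19 
   s19    s9  s20 
   s20   s21  s22 
 * s21   s16  s17 
 * s22   s21  s22 
(> = start, * = accepting)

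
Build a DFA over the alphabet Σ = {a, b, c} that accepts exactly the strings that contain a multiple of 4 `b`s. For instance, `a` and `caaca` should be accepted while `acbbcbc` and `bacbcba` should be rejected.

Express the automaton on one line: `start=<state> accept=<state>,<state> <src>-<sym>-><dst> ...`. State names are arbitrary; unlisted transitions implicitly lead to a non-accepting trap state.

The only thing that matters is how many `b`s have appeared, reduced mod 4. Use one state per residue: q0 for 0, …, q3 for 3. Reading `b` moves to the next residue; anything else stays put. q0 is accepting.
A 4-state machine:
        a   b   c  
>* q0   q0  q1  q0 
   q1   q1  q2  q1 
   q2   q2  q3  q2 
   q3   q3  q0  q3 
(> = start, * = accepting)

start=q0 accept=q0 q0-a->q0 q0-b->q1 q0-c->q0 q1-a->q1 q1-b->q2 q1-c->q1 q2-a->q2 q2-b->q3 q2-c->q2 q3-a->q3 q3-b->q0 q3-c->q3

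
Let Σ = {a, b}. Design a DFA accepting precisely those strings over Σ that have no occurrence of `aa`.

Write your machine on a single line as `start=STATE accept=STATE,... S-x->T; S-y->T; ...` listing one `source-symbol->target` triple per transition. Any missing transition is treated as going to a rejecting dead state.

This is the complement of 'contains `aa`'. Use the same substring-matching states — S0 through S2 holding how much of `aa` has just been matched — but flip the accepting set: everything except the trap S2 accepts.
        a   b  
>* S0   S1  S0 
 * S1   S2  S0 
   S2   S2  S2 
(> = start, * = accepting)

start=S0; accept=S0,S1; S0-a->S1; S0-b->S0; S1-a->S2; S1-b->S0; S2-a->S2; S2-b->S2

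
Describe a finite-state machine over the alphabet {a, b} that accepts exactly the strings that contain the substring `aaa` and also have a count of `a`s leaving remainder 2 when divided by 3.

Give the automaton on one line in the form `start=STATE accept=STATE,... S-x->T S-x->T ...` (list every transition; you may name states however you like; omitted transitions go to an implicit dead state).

Handle the two conditions separately and then intersect. The first has 4 states tracking whether and how much of `aaa` has been seen; the second has 3 states tracking the count of `a`s modulo 3. A product state is a pair (one from each), accepting exactly when both do.
12 states suffice.
          a    b  
>  q0     q1   q0 
   q1     q2   q3 
   q2     q4   q5 
   q3     q6   q3 
   q4     q7   q4 
   q5     q8   q5 
   q6     q9   q5 
   q7    q10   q7 
   q8    q11   q0 
   q9     q7   q0 
 * q10    q4  q10 
   q11   q10   q3 
(> = start, * = accepting)

start=q0 accept=q10 q0-a->q1 q0-b->q0 q1-a->q2 q1-b->q3 q2-a->q4 q2-b->q5 q3-a->q6 q3-b->q3 q4-a->q7 q4-b->q4 q5-a->q8 q5-b->q5 q6-a->q9 q6-b->q5 q7-a->q10 q7-b->q7 q8-a->q11 q8-b->q0 q9-a->q7 q9-b->q0 q10-a->q4 q10-b->q10 q11-a->q10 q11-b->q3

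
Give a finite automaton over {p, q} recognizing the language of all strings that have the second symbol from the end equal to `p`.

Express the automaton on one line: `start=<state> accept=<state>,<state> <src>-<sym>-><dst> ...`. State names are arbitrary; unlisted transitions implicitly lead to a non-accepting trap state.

start=S0 accept=S3,S4 S0-p->S1 S0-q->S2 S1-p->S3 S1-q->S4 S2-p->S5 S2-q->S6 S3-p->S3 S3-q->S4 S4-p->S5 S4-q->S6 S5-p->S3 S5-q->S4 S6-p->S5 S6-q->S6

A DFA must remember the last 2 symbols (since which symbol is second-to-last isn't known until the input ends). Use one state per possible window of the last ≤2 symbols; accept from those whose window starts with `p`.
        p   q  
>  S0   S1  S2 
   S1   S3  S4 
   S2   S5  S6 
 * S3   S3  S4 
 * S4   S5  S6 
   S5   S3  S4 
   S6   S5  S6 
(> = start, * = accepting)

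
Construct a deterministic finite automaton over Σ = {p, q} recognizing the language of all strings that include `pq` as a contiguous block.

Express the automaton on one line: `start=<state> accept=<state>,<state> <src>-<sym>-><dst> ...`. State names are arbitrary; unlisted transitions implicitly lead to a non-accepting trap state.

start=S0 accept=S2 S0-p->S1 S0-q->S0 S1-p->S1 S1-q->S2 S2-p->S2 S2-q->S2

States S0..S1 record the length of the longest prefix of `pq` that matches the current input suffix. Reaching S2 means `pq` has been seen, and we stay there forever. Accept from S2.
A 3-state machine:
        p   q  
>  S0   S1  S0 
   S1   S1  S2 
 * S2   S2  S2 
(> = start, * = accepting)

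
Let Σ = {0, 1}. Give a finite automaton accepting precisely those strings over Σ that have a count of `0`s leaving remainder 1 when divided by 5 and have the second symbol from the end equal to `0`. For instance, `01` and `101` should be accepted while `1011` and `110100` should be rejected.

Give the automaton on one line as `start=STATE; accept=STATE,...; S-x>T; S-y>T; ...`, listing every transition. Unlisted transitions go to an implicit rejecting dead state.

Handle the two conditions separately and then intersect. One (5 states) tracks the count of `0`s modulo 5; the other (7 states) tracks the last 2 symbols read. Each combined state is a pair, one component from each; accept when both components accept.
With 23 states:
       0  1 
>  A   B  C 
   B   D  E 
   C   F  G 
   D   H  I 
 * E   J  K 
   F   D  E 
   G   F  G 
   H   L  M 
   I   N  O 
   J   H  I 
   K   J  K 
   L   P  Q 
   M   R  S 
   N   L  M 
   O   N  O 
   P   T  U 
   Q   V  W 
   R   P  Q 
   S   R  S 
 * T   D  E 
   U   F  G 
   V   T  U 
   W   V  W 
(> = start, * = accepting)

start=A; accept=E,T; A-0>B; A-1>C; B-0>D; B-1>E; C-0>F; C-1>G; D-0>H; D-1>I; E-0>J; E-1>K; F-0>D; F-1>E; G-0>F; G-1>G; H-0>L; H-1>M; I-0>N; I-1>O; J-0>H; J-1>I; K-0>J; K-1>K; L-0>P; L-1>Q; M-0>R; M-1>S; N-0>L; N-1>M; O-0>N; O-1>O; P-0>T; P-1>U; Q-0>V; Q-1>W; R-0>P; R-1>Q; S-0>R; S-1>S; T-0>D; T-1>E; U-0>F; U-1>G; V-0>T; V-1>U; W-0>V; W-1>W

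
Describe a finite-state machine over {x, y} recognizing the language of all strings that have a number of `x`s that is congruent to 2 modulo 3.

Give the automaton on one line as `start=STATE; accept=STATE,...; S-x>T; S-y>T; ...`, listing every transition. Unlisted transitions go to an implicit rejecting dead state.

Keep the running count of `x`s modulo 3: each `x` advances along the cycle q0 → q1 → q2 → q0 while other symbols loop. Accept at q2.
A 3-state machine:
        x   y  
>  q0   q1  q0 
   q1   q2  q1 
 * q2   q0  q2 
(> = start, * = accepting)

start=q0; accept=q2; q0-x>q1; q0-y>q0; q1-x>q2; q1-y>q1; q2-x>q0; q2-y>q2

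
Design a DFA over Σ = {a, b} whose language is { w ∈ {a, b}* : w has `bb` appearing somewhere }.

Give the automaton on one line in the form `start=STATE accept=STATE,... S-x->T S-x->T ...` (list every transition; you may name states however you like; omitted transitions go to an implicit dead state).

start=q0 accept=q2 q0-a->q0 q0-b->q1 q1-a->q0 q1-b->q2 q2-a->q2 q2-b->q2

Track how much of `bb` has been matched so far: state q0 is no progress, q2 is the absorbing accept state reached once `bb` has occurred. Intermediate states record partial matches; on a mismatch, fall back to the longest reusable overlap.
A 3-state machine:
        a   b  
>  q0   q0  q1 
   q1   q0  q2 
 * q2   q2  q2 
(> = start, * = accepting)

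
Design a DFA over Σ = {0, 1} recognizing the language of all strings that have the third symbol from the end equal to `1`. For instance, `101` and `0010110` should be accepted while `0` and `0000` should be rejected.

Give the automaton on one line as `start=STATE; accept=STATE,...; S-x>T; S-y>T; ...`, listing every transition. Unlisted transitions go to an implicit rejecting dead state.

Because acceptance depends on a position counted from the end, the machine has to buffer the most recent 3 symbols. Make each state the string of the last up-to-3 symbols read; on input `x` shift the window left and append `x`. Accept when the buffered window has length 3 and begins with `1`.
15 states suffice.
          0    1  
>  q0     q1   q2 
   q1     q3   q4 
   q2     q5   q6 
   q3     q7   q8 
   q4     q9  q10 
   q5    q11  q12 
   q6    q13  q14 
   q7     q7   q8 
   q8     q9  q10 
   q9    q11  q12 
   q10   q13  q14 
 * q11    q7   q8 
 * q12    q9  q10 
 * q13   q11  q12 
 * q14   q13  q14 
(> = start, * = accepting)

start=q0; accept=q11,q12,q13,q14; q0-0>q1; q0-1>q2; q1-0>q3; q1-1>q4; q2-0>q5; q2-1>q6; q3-0>q7; q3-1>q8; q4-0>q9; q4-1>q10; q5-0>q11; q5-1>q12; q6-0>q13; q6-1>q14; q7-0>q7; q7-1>q8; q8-0>q9; q8-1>q10; q9-0>q11; q9-1>q12; q10-0>q13; q10-1>q14; q11-0>q7; q11-1>q8; q12-0>q9; q12-1>q10; q13-0>q11; q13-1>q12; q14-0>q13; q14-1>q14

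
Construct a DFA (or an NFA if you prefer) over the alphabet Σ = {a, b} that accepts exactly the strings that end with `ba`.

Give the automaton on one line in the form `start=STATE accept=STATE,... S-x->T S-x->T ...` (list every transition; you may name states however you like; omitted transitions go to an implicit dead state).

start=S0 accept=S2 S0-a->S0 S0-b->S1 S1-a->S2 S1-b->S1 S2-a->S0 S2-b->S1

Remember how much of `ba` the current input suffix matches. State S0 means no match yet; S1 means the last symbol is `b`; S2 means the last 2 symbols are `ba`. Only S2 accepts. On a mismatch, fall back to the longest proper suffix that is still a prefix of `ba`.
3 states suffice.
        a   b  
>  S0   S0  S1 
   S1   S2  S1 
 * S2   S0  S1 
(> = start, * = accepting)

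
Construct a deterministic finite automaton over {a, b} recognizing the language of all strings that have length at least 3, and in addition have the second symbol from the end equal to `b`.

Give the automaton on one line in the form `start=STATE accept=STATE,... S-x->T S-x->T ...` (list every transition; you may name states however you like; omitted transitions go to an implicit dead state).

Handle the two conditions separately and then intersect. One (5 states) tracks the input length, saturating at 4; the other (7 states) tracks the last 2 symbols read. Each combined state is a pair, one component from each; accept when both components accept. After merging equivalent states the machine shrinks.
        a   b  
>  q0   q1  q1 
   q1   q1  q2 
   q2   q3  q4 
 * q3   q1  q2 
 * q4   q3  q4 
(> = start, * = accepting)

start=q0 accept=q3,q4 q0-a->q1 q0-b->q1 q1-a->q1 q1-b->q2 q2-a->q3 q2-b->q4 q3-a->q1 q3-b->q2 q4-a->q3 q4-b->q4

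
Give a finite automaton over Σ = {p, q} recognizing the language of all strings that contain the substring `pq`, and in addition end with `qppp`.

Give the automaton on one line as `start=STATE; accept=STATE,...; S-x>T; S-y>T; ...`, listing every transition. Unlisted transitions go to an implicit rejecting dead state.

start=S0; accept=S5; S0-p>S1; S0-q>S0; S1-p>S1; S1-q>S2; S2-p>S3; S2-q>S2; S3-p>S4; S3-q>S2; S4-p>S5; S4-q>S2; S5-p>S1; S5-q>S2

Handle the two conditions separately and then intersect. The first has 3 states tracking whether and how much of `pq` has been seen; the second has 5 states tracking how much of the suffix `qppp` has currently been matched. A product state is a pair (one from each), accepting exactly when both do. Equivalent product states are then merged.
With 6 states:
        p   q  
>  S0   S1  S0 
   S1   S1  S2 
   S2   S3  S2 
   S3   S4  S2 
   S4   S5  S2 
 * S5   S1  S2 
(> = start, * = accepting)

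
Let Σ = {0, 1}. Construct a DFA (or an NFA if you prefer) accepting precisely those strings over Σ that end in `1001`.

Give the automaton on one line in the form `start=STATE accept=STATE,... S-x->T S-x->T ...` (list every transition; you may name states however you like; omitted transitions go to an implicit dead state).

Let each state record the length of the longest suffix of the input read so far that is also a prefix of `1001`. q1 means the last symbol is `1`; q2 means the last 2 symbols are `10`; q3 means the last 3 symbols are `100`; q4 means the last 4 symbols are `1001`. Accept only at q4, where the string currently ends in `1001`.
A 5-state machine:
        0   1  
>  q0   q0  q1 
   q1   q2  q1 
   q2   q3  q1 
   q3   q0  q4 
 * q4   q2  q1 
(> = start, * = accepting)

start=q0 accept=q4 q0-0->q0 q0-1->q1 q1-0->q2 q1-1->q1 q2-0->q3 q2-1->q1 q3-0->q0 q3-1->q4 q4-0->q2 q4-1->q1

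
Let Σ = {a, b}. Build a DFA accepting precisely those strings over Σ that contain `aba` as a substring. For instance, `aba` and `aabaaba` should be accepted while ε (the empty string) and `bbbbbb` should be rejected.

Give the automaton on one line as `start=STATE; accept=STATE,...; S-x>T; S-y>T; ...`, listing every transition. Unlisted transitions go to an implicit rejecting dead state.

States s0..s2 record the length of the longest prefix of `aba` that matches the current input suffix. Reaching s3 means `aba` has been seen, and we stay there forever. Accept from s3.
        a   b  
>  s0   s1  s0 
   s1   s1  s2 
   s2   s3  s0 
 * s3   s3  s3 
(> = start, * = accepting)

start=s0; accept=s3; s0-a>s1; s0-b>s0; s1-a>s1; s1-b>s2; s2-a>s3; s2-b>s0; s3-a>s3; s3-b>s3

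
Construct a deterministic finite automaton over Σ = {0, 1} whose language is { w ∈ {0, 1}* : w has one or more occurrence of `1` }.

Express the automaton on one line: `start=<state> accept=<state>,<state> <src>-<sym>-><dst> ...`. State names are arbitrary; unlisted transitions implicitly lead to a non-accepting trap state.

start=q0 accept=q1,q2 q0-0->q0 q0-1->q1 q1-0->q1 q1-1->q2 q2-0->q2 q2-1->q2

Count `1`s, saturating at 2: state q0 means no `1` yet, q1 means one `1` seen, q2 means more than one. Each `1` increments (capped at q2); other symbols loop. Accept from {q1, q2}.
A 3-state machine:
        0   1  
>  q0   q0  q1 
 * q1   q1  q2 
 * q2   q2  q2 
(> = start, * = accepting)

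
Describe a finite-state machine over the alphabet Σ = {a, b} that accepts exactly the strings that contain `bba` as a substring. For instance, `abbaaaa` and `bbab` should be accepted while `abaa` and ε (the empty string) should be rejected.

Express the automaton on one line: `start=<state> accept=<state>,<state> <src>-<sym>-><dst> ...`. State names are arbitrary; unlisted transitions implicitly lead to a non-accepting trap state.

start=q0 accept=q3 q0-a->q0 q0-b->q1 q1-a->q0 q1-b->q2 q2-a->q3 q2-b->q2 q3-a->q3 q3-b->q3

Track how much of `bba` has been matched so far: state q0 is no progress, q3 is the absorbing accept state reached once `bba` has occurred. Intermediate states record partial matches; on a mismatch, fall back to the longest reusable overlap.
        a   b  
>  q0   q0  q1 
   q1   q0  q2 
   q2   q3  q2 
 * q3   q3  q3 
(> = start, * = accepting)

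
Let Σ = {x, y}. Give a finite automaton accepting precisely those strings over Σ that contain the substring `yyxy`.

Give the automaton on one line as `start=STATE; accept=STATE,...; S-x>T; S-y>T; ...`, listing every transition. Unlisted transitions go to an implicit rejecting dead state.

States q0..q3 record the length of the longest prefix of `yyxy` that matches the current input suffix. Reaching q4 means `yyxy` has been seen, and we stay there forever. Accept from q4.
A 5-state machine:
        x   y  
>  q0   q0  q1 
   q1   q0  q2 
   q2   q3  q2 
   q3   q0  q4 
 * q4   q4  q4 
(> = start, * = accepting)

start=q0; accept=q4; q0-x>q0; q0-y>q1; q1-x>q0; q1-y>q2; q2-x>q3; q2-y>q2; q3-x>q0; q3-y>q4; q4-x>q4; q4-y>q4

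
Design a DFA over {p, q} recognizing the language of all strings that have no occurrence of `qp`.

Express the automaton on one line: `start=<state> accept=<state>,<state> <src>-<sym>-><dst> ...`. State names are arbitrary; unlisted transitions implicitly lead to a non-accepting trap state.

This is the complement of 'contains `qp`'. Use the same substring-matching states — S0 through S2 holding how much of `qp` has just been matched — but flip the accepting set: everything except the trap S2 accepts.
3 states suffice.
        p   q  
>* S0   S0  S1 
 * S1   S2  S1 
   S2   S2  S2 
(> = start, * = accepting)

start=S0 accept=S0,S1 S0-p->S0 S0-q->S1 S1-p->S2 S1-q->S1 S2-p->S2 S2-q->S2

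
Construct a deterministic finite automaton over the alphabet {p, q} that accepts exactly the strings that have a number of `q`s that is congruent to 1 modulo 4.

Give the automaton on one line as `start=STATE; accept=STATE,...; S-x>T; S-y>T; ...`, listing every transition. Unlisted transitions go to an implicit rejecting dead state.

Keep the running count of `q`s modulo 4: each `q` advances along the cycle A → B → C → D → A while other symbols loop. Accept at B.
4 states suffice.
       p  q 
>  A   A  B 
 * B   B  C 
   C   C  D 
   D   D  A 
(> = start, * = accepting)

start=A; accept=B; A-p>A; A-q>B; B-p>B; B-q>C; C-p>C; C-q>D; D-p>D; D-q>A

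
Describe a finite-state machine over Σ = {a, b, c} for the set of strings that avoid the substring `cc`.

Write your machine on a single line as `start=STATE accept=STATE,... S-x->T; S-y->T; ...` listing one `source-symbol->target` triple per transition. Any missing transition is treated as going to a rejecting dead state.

Track partial matches of the forbidden pattern `cc`. State q2 is a dead state reached once `cc` has occurred; every other state accepts. q0 means no part of `cc` is currently matched.
With 3 states:
        a   b   c  
>* q0   q0  q0  q1 
 * q1   q0  q0  q2 
   q2   q2  q2  q2 
(> = start, * = accepting)

start=q0; accept=q0,q1; q0-a->q0; q0-b->q0; q0-c->q1; q1-a->q0; q1-b->q0; q1-c->q2; q2-a->q2; q2-b->q2; q2-c->q2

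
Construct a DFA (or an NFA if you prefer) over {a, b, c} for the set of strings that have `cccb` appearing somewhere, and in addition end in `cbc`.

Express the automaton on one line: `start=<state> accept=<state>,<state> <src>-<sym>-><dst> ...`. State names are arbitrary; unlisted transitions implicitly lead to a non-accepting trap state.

Run two small machines in parallel and take their product. One (5 states) tracks whether and how much of `cccb` has been seen; the other (4 states) tracks how much of the suffix `cbc` has currently been matched. Each combined state is a pair, one component from each; accept when both components accept. Equivalent product states are then merged.
With 8 states:
        a   b   c  
>  q0   q0  q0  q1 
   q1   q0  q0  q2 
   q2   q0  q0  q3 
   q3   q0  q4  q3 
   q4   q5  q5  q6 
   q5   q5  q5  q7 
 * q6   q5  q4  q7 
   q7   q5  q4  q7 
(> = start, * = accepting)

start=q0 accept=q6 q0-a->q0 q0-b->q0 q0-c->q1 q1-a->q0 q1-b->q0 q1-c->q2 q2-a->q0 q2-b->q0 q2-c->q3 q3-a->q0 q3-b->q4 q3-c->q3 q4-a->q5 q4-b->q5 q4-c->q6 q5-a->q5 q5-b->q5 q5-c->q7 q6-a->q5 q6-b->q4 q6-c->q7 q7-a->q5 q7-b->q4 q7-c->q7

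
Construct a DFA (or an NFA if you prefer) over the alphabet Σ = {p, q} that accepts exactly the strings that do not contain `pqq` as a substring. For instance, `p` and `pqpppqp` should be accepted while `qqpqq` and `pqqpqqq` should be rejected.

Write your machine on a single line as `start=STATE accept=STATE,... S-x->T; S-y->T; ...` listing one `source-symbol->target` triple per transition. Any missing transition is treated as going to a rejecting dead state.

start=s0; accept=s0,s1,s2; s0-p->s1; s0-q->s0; s1-p->s1; s1-q->s2; s2-p->s1; s2-q->s3; s3-p->s3; s3-q->s3

This is the complement of 'contains `pqq`'. Use the same substring-matching states — s0 through s3 holding how much of `pqq` has just been matched — but flip the accepting set: everything except the trap s3 accepts.
With 4 states:
        p   q  
>* s0   s1  s0 
 * s1   s1  s2 
 * s2   s1  s3 
   s3   s3  s3 
(> = start, * = accepting)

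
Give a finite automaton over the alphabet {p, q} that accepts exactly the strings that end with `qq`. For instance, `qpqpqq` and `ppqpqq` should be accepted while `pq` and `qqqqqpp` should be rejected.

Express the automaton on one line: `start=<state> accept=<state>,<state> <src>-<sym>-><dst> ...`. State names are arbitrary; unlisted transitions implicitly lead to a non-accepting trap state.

start=s0 accept=s2 s0-p->s0 s0-q->s1 s1-p->s0 s1-q->s2 s2-p->s0 s2-q->s2

Let each state record the length of the longest suffix of the input read so far that is also a prefix of `qq`. s1 means the last symbol is `q`; s2 means the last 2 symbols are `qq`. Accept only at s2, where the string currently ends in `qq`.
With 3 states:
        p   q  
>  s0   s0  s1 
   s1   s0  s2 
 * s2   s0  s2 
(> = start, * = accepting)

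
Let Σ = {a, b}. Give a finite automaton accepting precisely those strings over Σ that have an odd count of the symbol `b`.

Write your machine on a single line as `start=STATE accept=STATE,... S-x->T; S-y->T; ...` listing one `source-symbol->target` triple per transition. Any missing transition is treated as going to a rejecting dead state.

start=s0; accept=s1; s0-a->s0; s0-b->s1; s1-a->s1; s1-b->s0

The only thing that matters is how many `b`s have appeared, reduced mod 2. Use one state per residue: s0 for 0, …, s1 for 1. Reading `b` moves to the next residue; anything else stays put. s1 is accepting.
2 states suffice.
        a   b  
>  s0   s0  s1 
 * s1   s1  s0 
(> = start, * = accepting)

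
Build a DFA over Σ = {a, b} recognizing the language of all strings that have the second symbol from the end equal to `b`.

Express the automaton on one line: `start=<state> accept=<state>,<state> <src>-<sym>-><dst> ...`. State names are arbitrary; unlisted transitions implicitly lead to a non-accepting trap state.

Because acceptance depends on a position counted from the end, the machine has to buffer the most recent 2 symbols. Make each state the string of the last up-to-2 symbols read; on input `x` shift the window left and append `x`. Accept when the buffered window has length 2 and begins with `b`.
A 7-state machine:
        a   b  
>  s0   s1  s2 
   s1   s3  s4 
   s2   s5  s6 
   s3   s3  s4 
   s4   s5  s6 
 * s5   s3  s4 
 * s6   s5  s6 
(> = start, * = accepting)

start=s0 accept=s5,s6 s0-a->s1 s0-b->s2 s1-a->s3 s1-b->s4 s2-a->s5 s2-b->s6 s3-a->s3 s3-b->s4 s4-a->s5 s4-b->s6 s5-a->s3 s5-b->s4 s6-a->s5 s6-b->s6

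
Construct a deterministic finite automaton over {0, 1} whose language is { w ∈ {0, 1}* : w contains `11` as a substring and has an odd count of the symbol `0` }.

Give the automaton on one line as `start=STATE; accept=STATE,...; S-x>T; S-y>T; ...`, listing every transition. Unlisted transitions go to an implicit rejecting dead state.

Handle the two conditions separately and then intersect. One (3 states) tracks whether and how much of `11` has been seen; the other (2 states) tracks the count of `0`s modulo 2. Each combined state is a pair, one component from each; accept when both components accept.
A 6-state machine:
        0   1  
>  q0   q1  q2 
   q1   q0  q3 
   q2   q1  q4 
   q3   q0  q5 
   q4   q5  q4 
 * q5   q4  q5 
(> = start, * = accepting)

start=q0; accept=q5; q0-0>q1; q0-1>q2; q1-0>q0; q1-1>q3; q2-0>q1; q2-1>q4; q3-0>q0; q3-1>q5; q4-0>q5; q4-1>q4; q5-0>q4; q5-1>q5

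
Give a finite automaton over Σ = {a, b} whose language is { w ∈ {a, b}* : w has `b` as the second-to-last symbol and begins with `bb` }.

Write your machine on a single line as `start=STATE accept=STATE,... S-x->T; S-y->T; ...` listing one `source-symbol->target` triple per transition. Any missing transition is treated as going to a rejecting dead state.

Run two small machines in parallel and take their product. One (7 states) tracks the last 2 symbols read; the other (4 states) tracks whether the input so far still matches the prefix `bb`. Each combined state is a pair, one component from each; accept when both components accept.
An 11-state machine:
          a    b  
>  q0     q1   q2 
   q1     q3   q4 
   q2     q5   q6 
   q3     q3   q4 
   q4     q5   q7 
   q5     q3   q4 
 * q6     q8   q6 
   q7     q5   q7 
 * q8     q9  q10 
   q9     q9  q10 
   q10    q8   q6 
(> = start, * = accepting)

start=q0; accept=q6,q8; q0-a->q1; q0-b->q2; q1-a->q3; q1-b->q4; q2-a->q5; q2-b->q6; q3-a->q3; q3-b->q4; q4-a->q5; q4-b->q7; q5-a->q3; q5-b->q4; q6-a->q8; q6-b->q6; q7-a->q5; q7-b->q7; q8-a->q9; q8-b->q10; q9-a->q9; q9-b->q10; q10-a->q8; q10-b->q6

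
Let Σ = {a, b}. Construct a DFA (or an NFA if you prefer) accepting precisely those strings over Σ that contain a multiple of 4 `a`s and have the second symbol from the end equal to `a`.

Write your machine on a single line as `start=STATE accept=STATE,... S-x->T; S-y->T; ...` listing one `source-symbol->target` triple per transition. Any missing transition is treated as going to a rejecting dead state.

start=q0; accept=q11,q16; q0-a->q1; q0-b->q2; q1-a->q3; q1-b->q4; q2-a->q5; q2-b->q6; q3-a->q7; q3-b->q8; q4-a->q9; q4-b->q10; q5-a->q3; q5-b->q4; q6-a->q5; q6-b->q6; q7-a->q11; q7-b->q12; q8-a->q13; q8-b->q14; q9-a->q7; q9-b->q8; q10-a->q9; q10-b->q10; q11-a->q15; q11-b->q16; q12-a->q17; q12-b->q18; q13-a->q11; q13-b->q12; q14-a->q13; q14-b->q14; q15-a->q3; q15-b->q4; q16-a->q5; q16-b->q6; q17-a->q15; q17-b->q16; q18-a->q17; q18-b->q18

Handle the two conditions separately and then intersect. One (4 states) tracks the count of `a`s modulo 4; the other (7 states) tracks the last 2 symbols read. Each combined state is a pair, one component from each; accept when both components accept.
With 19 states:
          a    b  
>  q0     q1   q2 
   q1     q3   q4 
   q2     q5   q6 
   q3     q7   q8 
   q4     q9  q10 
   q5     q3   q4 
   q6     q5   q6 
   q7    q11  q12 
   q8    q13  q14 
   q9     q7   q8 
   q10    q9  q10 
 * q11   q15  q16 
   q12   q17  q18 
   q13   q11  q12 
   q14   q13  q14 
   q15    q3   q4 
 * q16    q5   q6 
   q17   q15  q16 
   q18   q17  q18 
(> = start, * = accepting)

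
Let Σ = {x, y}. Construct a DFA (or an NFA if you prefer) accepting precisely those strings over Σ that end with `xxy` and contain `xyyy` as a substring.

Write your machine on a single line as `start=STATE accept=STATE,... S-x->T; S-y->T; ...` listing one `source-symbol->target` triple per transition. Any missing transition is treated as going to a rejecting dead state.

start=A; accept=H; A-x->B; A-y->A; B-x->B; B-y->C; C-x->B; C-y->D; D-x->B; D-y->E; E-x->F; E-y->E; F-x->G; F-y->E; G-x->G; G-y->H; H-x->F; H-y->E

Handle the two conditions separately and then intersect. The first has 4 states tracking how much of the suffix `xxy` has currently been matched; the second has 5 states tracking whether and how much of `xyyy` has been seen. A product state is a pair (one from each), accepting exactly when both do. After merging equivalent states the machine shrinks.
8 states suffice.
       x  y 
>  A   B  A 
   B   B  C 
   C   B  D 
   D   B  E 
   E   F  E 
   F   G  E 
   G   G  H 
 * H   F  E 
(> = start, * = accepting)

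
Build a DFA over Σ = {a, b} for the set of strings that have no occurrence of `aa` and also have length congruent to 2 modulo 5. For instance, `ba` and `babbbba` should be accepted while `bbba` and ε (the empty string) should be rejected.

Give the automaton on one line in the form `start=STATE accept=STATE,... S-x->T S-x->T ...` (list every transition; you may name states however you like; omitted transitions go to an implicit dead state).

start=q0 accept=q4,q5 q0-a->q1 q0-b->q2 q1-a->q3 q1-b->q4 q2-a->q5 q2-b->q4 q3-a->q6 q3-b->q6 q4-a->q7 q4-b->q8 q5-a->q6 q5-b->q8 q6-a->q9 q6-b->q9 q7-a->q9 q7-b->q10 q8-a->q11 q8-b->q10 q9-a->q12 q9-b->q12 q10-a->q13 q10-b->q0 q11-a->q12 q11-b->q0 q12-a->q14 q12-b->q14 q13-a->q14 q13-b->q2 q14-a->q3 q14-b->q3

Handle the two conditions separately and then intersect. One (3 states) tracks partial matches of the forbidden pattern `aa`; the other (5 states) tracks the input length modulo 5. Each combined state is a pair, one component from each; accept when both components accept.
A 15-state machine:
          a    b  
>  q0     q1   q2 
   q1     q3   q4 
   q2     q5   q4 
   q3     q6   q6 
 * q4     q7   q8 
 * q5     q6   q8 
   q6     q9   q9 
   q7     q9  q10 
   q8    q11  q10 
   q9    q12  q12 
   q10   q13   q0 
   q11   q12   q0 
   q12   q14  q14 
   q13   q14   q2 
   q14    q3   q3 
(> = start, * = accepting)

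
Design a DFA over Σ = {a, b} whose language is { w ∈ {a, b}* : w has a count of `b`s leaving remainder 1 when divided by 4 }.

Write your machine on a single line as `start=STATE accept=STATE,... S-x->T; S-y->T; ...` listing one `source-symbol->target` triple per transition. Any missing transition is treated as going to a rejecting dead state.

start=q0; accept=q1; q0-a->q0; q0-b->q1; q1-a->q1; q1-b->q2; q2-a->q2; q2-b->q3; q3-a->q3; q3-b->q0

Keep the running count of `b`s modulo 4: each `b` advances along the cycle q0 → q1 → q2 → q3 → q0 while other symbols loop. Accept at q1.
A 4-state machine:
        a   b  
>  q0   q0  q1 
 * q1   q1  q2 
   q2   q2  q3 
   q3   q3  q0 
(> = start, * = accepting)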